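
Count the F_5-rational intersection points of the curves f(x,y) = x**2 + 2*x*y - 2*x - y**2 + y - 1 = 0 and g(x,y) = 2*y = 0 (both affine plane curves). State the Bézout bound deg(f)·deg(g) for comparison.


Common zeros: ∅; count = 0; Bézout bound = 2.

deg(f) = 2, deg(g) = 1, so Bézout bound = 2.
Scan x ∈ F_5. For each x, list the y ∈ F_5 with f(x, y) ≡ 0 and those with g(x, y) ≡ 0 (mod 5); the common zeros in that column are the intersection.
  x = 0: f ≡ 0 at y ∈ ∅; g ≡ 0 at y ∈ {0}; common: ∅.
  x = 1: f ≡ 0 at y ∈ {1, 2}; g ≡ 0 at y ∈ {0}; common: ∅.
  x = 2: f ≡ 0 at y ∈ {2, 3}; g ≡ 0 at y ∈ {0}; common: ∅.
  x = 3: f ≡ 0 at y ∈ ∅; g ≡ 0 at y ∈ {0}; common: ∅.
  x = 4: f ≡ 0 at y ∈ {1, 3}; g ≡ 0 at y ∈ {0}; common: ∅.
Collecting: common zeros = ∅, so the count is 0.
Comparison with the Bézout bound: 0 ≤ 2 = deg(f)·deg(g), as expected for curves with no common component (the affine F_5-count falls short of the bound because intersections may lie at infinity, over extension fields, or carry multiplicity).


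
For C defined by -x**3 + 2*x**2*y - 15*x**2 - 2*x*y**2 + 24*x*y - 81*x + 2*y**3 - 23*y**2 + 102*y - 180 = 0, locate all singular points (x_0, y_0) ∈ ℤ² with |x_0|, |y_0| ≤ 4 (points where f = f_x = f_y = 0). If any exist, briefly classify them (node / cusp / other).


Singular points: {(-3, 3)}; classification: cusp.

Compute partial derivatives:
  f_x = -3*x**2 + 4*x*y - 30*x - 2*y**2 + 24*y - 81.
  f_y = 2*x**2 - 4*x*y + 24*x + 6*y**2 - 46*y + 102.
Scan x_0 ∈ {−4, ..., 4}. For each x_0, f_y(x_0, y) is a polynomial in y; find its integer roots y ∈ {−4, ..., 4}, then test f_x and f at those candidates.
  x = -4: f_y(-4, y) = 6*y**2 - 30*y + 38; no integer root y with |y| ≤ 4.
  x = -3: f_y(-3, y) = 6*y**2 - 34*y + 48; vanishes at y ∈ {3}. (-3, 3): f_x = 0, f = 0 — SINGULAR.
  x = -2: f_y(-2, y) = 6*y**2 - 38*y + 62; no integer root y with |y| ≤ 4.
  x = -1: f_y(-1, y) = 6*y**2 - 42*y + 80; no integer root y with |y| ≤ 4.
  x = 0: f_y(0, y) = 6*y**2 - 46*y + 102; no integer root y with |y| ≤ 4.
  x = 1: f_y(1, y) = 6*y**2 - 50*y + 128; no integer root y with |y| ≤ 4.
  x = 2: f_y(2, y) = 6*y**2 - 54*y + 158; no integer root y with |y| ≤ 4.
  x = 3: f_y(3, y) = 6*y**2 - 58*y + 192; no integer root y with |y| ≤ 4.
  x = 4: f_y(4, y) = 6*y**2 - 62*y + 230; no integer root y with |y| ≤ 4.
Only singular point on the grid: (-3, 3).
Classify: substitute x = -3 + u, y = 3 + v and expand: f = -u**3 + 2*u**2*v - 2*u*v**2 + 2*v**3 + v**2.
No constant or linear terms (consistent with a singular point). Quadratic part: v**2. Cubic part: -u**3 + 2*u**2*v - 2*u*v**2 + 2*v**3.
The quadratic part v**2 is a perfect square, so there is a single (double) tangent line v = 0, i.e. y = 3. Restricting the cubic part to that line (v = 0) leaves -u**3 ≠ 0, so f is not divisible by v and the branch is v² ≈ u**3 to lowest order — this is a cusp.
Classification: cusp.


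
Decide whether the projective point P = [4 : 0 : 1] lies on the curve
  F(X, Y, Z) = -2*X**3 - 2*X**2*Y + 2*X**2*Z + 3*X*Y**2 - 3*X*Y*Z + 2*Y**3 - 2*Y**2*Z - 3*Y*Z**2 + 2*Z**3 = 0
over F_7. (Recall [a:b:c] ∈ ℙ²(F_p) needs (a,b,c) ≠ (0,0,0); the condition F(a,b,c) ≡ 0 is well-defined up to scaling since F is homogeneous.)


F(4,0,1) ≡ 4 (mod 7); P is NOT on the curve.

Evaluate F(4, 0, 1) term-by-term (mod 7).
  -2*X**3 ↦ -2·64·1·1 = -128
  -2*X**2*Y ↦ -2·16·0·1 = 0
  2*X**2*Z ↦ 2·16·1·1 = 32
  3*X*Y**2 ↦ 3·4·0·1 = 0
  -3*X*Y*Z ↦ -3·4·0·1 = 0
  2*Y**3 ↦ 2·1·0·1 = 0
  -2*Y**2*Z ↦ -2·1·0·1 = 0
  -3*Y*Z**2 ↦ -3·1·0·1 = 0
  2*Z**3 ↦ 2·1·1·1 = 2
Sum: F(4, 0, 1) = (-128) + (0) + (32) + (0) + (0) + (0) + (0) + (0) + (2) = -94.
Reducing mod 7: -94 ≡ 4 (mod 7).
Since F(a, b, c) ≡ 4 ≠ 0 (mod 7), P does NOT lie on the curve.


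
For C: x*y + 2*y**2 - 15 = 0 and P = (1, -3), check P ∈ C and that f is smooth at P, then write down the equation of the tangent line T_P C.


Tangent line at P: -3*x - 11*y - 30 = 0.

Step 1: f(1, -3) = 0, so P lies on C.
Step 2: partial derivatives
  f_x(x, y) = y, f_y(x, y) = x + 4*y.
  f_x(P) = -3, f_y(P) = -11 (gradient nonzero, so P is smooth).
Step 3: tangent line at P: -3·(x − 1) + -11·(y − -3) = 0.
Expanding: -3*x - 11*y - 30 = 0.


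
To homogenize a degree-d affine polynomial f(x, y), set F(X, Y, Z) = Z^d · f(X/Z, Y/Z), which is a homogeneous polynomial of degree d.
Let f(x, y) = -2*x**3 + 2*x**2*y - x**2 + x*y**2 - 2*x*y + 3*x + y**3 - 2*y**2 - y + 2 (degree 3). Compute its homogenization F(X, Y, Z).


F(X, Y, Z) = -2*X**3 + 2*X**2*Y - X**2*Z + X*Y**2 - 2*X*Y*Z + 3*X*Z**2 + Y**3 - 2*Y**2*Z - Y*Z**2 + 2*Z**3

deg(f) = 3.
Substitute x = X/Z, y = Y/Z into f, then multiply by Z^3.
  monomial -2·x^3·y^0 ↦ -2·X^3·Y^0·Z^0.
  monomial 2·x^2·y^1 ↦ 2·X^2·Y^1·Z^0.
  monomial -1·x^2·y^0 ↦ -1·X^2·Y^0·Z^1.
  monomial 1·x^1·y^2 ↦ 1·X^1·Y^2·Z^0.
  monomial -2·x^1·y^1 ↦ -2·X^1·Y^1·Z^1.
  monomial 3·x^1·y^0 ↦ 3·X^1·Y^0·Z^2.
  monomial 1·x^0·y^3 ↦ 1·X^0·Y^3·Z^0.
  monomial -2·x^0·y^2 ↦ -2·X^0·Y^2·Z^1.
  monomial -1·x^0·y^1 ↦ -1·X^0·Y^1·Z^2.
  monomial 2·x^0·y^0 ↦ 2·X^0·Y^0·Z^3.
Collecting: F(X, Y, Z) = -2*X**3 + 2*X**2*Y - X**2*Z + X*Y**2 - 2*X*Y*Z + 3*X*Z**2 + Y**3 - 2*Y**2*Z - Y*Z**2 + 2*Z**3.


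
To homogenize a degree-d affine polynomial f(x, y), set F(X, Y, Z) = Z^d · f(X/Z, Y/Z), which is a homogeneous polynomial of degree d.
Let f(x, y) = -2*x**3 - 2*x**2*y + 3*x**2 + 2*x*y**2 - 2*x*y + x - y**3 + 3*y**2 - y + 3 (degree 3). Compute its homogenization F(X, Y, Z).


F(X, Y, Z) = -2*X**3 - 2*X**2*Y + 3*X**2*Z + 2*X*Y**2 - 2*X*Y*Z + X*Z**2 - Y**3 + 3*Y**2*Z - Y*Z**2 + 3*Z**3

deg(f) = 3.
Substitute x = X/Z, y = Y/Z into f, then multiply by Z^3.
  monomial -2·x^3·y^0 ↦ -2·X^3·Y^0·Z^0.
  monomial -2·x^2·y^1 ↦ -2·X^2·Y^1·Z^0.
  monomial 3·x^2·y^0 ↦ 3·X^2·Y^0·Z^1.
  monomial 2·x^1·y^2 ↦ 2·X^1·Y^2·Z^0.
  monomial -2·x^1·y^1 ↦ -2·X^1·Y^1·Z^1.
  monomial 1·x^1·y^0 ↦ 1·X^1·Y^0·Z^2.
  monomial -1·x^0·y^3 ↦ -1·X^0·Y^3·Z^0.
  monomial 3·x^0·y^2 ↦ 3·X^0·Y^2·Z^1.
  monomial -1·x^0·y^1 ↦ -1·X^0·Y^1·Z^2.
  monomial 3·x^0·y^0 ↦ 3·X^0·Y^0·Z^3.
Collecting: F(X, Y, Z) = -2*X**3 - 2*X**2*Y + 3*X**2*Z + 2*X*Y**2 - 2*X*Y*Z + X*Z**2 - Y**3 + 3*Y**2*Z - Y*Z**2 + 3*Z**3.


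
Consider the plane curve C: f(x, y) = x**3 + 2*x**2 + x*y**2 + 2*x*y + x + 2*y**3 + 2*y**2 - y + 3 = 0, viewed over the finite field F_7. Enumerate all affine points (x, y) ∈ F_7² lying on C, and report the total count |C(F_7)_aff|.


Affine F_7-points: {(1, 0), (1, 3), (1, 6), (2, 0), (3, 1), (3, 6), (5, 2)}; count = 7.

For each of the 49 pairs (x, y) ∈ F_7², evaluate f(x, y) mod 7. Record the zeros.
  x = 0: [0↦3, 1↦6, 2↦4, 3↦2, 4↦5, 5↦4, 6↦4]  zeros at y ∈ ∅
  x = 1: [0↦0, 1↦6, 2↦2, 3↦0, 4↦5, 5↦1, 6↦0]  zeros at y ∈ {0, 3, 6}
  x = 2: [0↦0, 1↦2, 2↦3, 3↦1, 4↦1, 5↦1, 6↦6]  zeros at y ∈ {0}
  x = 3: [0↦2, 1↦0, 2↦6, 3↦4, 4↦6, 5↦3, 6↦0]  zeros at y ∈ {1, 6}
  x = 4: [0↦5, 1↦6, 2↦3, 3↦1, 4↦5, 5↦6, 6↦2]  zeros at y ∈ ∅
  x = 5: [0↦1, 1↦5, 2↦0, 3↦5, 4↦4, 5↦2, 6↦4]  zeros at y ∈ {2}
  x = 6: [0↦3, 1↦3, 2↦3, 3↦1, 4↦2, 5↦4, 6↦5]  zeros at y ∈ ∅
Collecting zeros: affine points = {(1, 0), (1, 3), (1, 6), (2, 0), (3, 1), (3, 6), (5, 2)}.
Total count |C(F_7)_aff| = 7.


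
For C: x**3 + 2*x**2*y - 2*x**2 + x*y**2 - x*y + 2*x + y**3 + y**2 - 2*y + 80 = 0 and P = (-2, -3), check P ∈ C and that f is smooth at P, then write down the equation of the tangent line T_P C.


Tangent line at P: 58*x + 41*y + 239 = 0.

Step 1: f(-2, -3) = 0, so P lies on C.
Step 2: partial derivatives
  f_x(x, y) = 3*x**2 + 4*x*y - 4*x + y**2 - y + 2, f_y(x, y) = 2*x**2 + 2*x*y - x + 3*y**2 + 2*y - 2.
  f_x(P) = 58, f_y(P) = 41 (gradient nonzero, so P is smooth).
Step 3: tangent line at P: 58·(x − -2) + 41·(y − -3) = 0.
Expanding: 58*x + 41*y + 239 = 0.


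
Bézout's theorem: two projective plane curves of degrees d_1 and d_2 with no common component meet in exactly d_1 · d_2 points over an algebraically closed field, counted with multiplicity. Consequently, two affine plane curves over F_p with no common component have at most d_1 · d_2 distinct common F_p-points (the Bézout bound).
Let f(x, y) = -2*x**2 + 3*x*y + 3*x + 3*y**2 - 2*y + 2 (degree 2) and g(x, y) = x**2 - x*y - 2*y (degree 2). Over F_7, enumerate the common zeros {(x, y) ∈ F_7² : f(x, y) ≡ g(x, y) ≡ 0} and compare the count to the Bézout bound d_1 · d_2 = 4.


Common zeros: {(2, 1)}; count = 1; Bézout bound = 4.

deg(f) = 2, deg(g) = 2, so Bézout bound = 4.
Scan x ∈ F_7. For each x, list the y ∈ F_7 with f(x, y) ≡ 0 and those with g(x, y) ≡ 0 (mod 7); the common zeros in that column are the intersection.
  x = 0: f ≡ 0 at y ∈ {4, 6}; g ≡ 0 at y ∈ {0}; common: ∅.
  x = 1: f ≡ 0 at y ∈ {1}; g ≡ 0 at y ∈ {5}; common: ∅.
  x = 2: f ≡ 0 at y ∈ {0, 1}; g ≡ 0 at y ∈ {1}; common: {1}.
  x = 3: f ≡ 0 at y ∈ {0}; g ≡ 0 at y ∈ {6}; common: ∅.
  x = 4: f ≡ 0 at y ∈ {2, 4}; g ≡ 0 at y ∈ {5}; common: ∅.
  x = 5: f ≡ 0 at y ∈ ∅; g ≡ 0 at y ∈ ∅; common: ∅.
  x = 6: f ≡ 0 at y ∈ ∅; g ≡ 0 at y ∈ {1}; common: ∅.
Collecting: common zeros = {(2, 1)}, so the count is 1.
Comparison with the Bézout bound: 1 ≤ 4 = deg(f)·deg(g), as expected for curves with no common component (the affine F_7-count falls short of the bound because intersections may lie at infinity, over extension fields, or carry multiplicity).


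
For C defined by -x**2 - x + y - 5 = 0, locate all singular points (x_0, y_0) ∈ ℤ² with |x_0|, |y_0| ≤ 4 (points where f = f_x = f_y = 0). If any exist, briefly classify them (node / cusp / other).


No singular points in the scanned grid; C is smooth there.

Compute partial derivatives:
  f_x = -2*x - 1.
  f_y = 1.
f_y = 1 is a nonzero constant, so f_y never vanishes: no point (x, y) can satisfy f = f_x = f_y = 0. In particular no (x, y) ∈ {−4, ..., 4}² is singular; the curve is smooth.


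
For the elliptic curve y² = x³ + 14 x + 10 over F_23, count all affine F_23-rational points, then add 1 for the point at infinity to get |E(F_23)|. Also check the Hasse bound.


Affine points = {(1, 5), (1, 18), (2, 0), (8, 6), (8, 17), (10, 0), (11, 0), (14, 11), (14, 12), (16, 11), (16, 12), (17, 3), (17, 20), (22, 8), (22, 15)}; affine count = 15; |E(F_23)| = 16.

Discriminant check: Δ ∝ 4a³ + 27b² = 4·14³ + 27·10² = 4·2744 + 27·100 ≡ 14 (mod 23). Nonzero ⇒ E is nonsingular.
For each x ∈ F_23, compute rhs = x³ + 14·x + 10 mod 23, then count y ∈ F_23 with y² ≡ rhs.
  x = 0: rhs = 10, matching y values: none (0 points).
  x = 1: rhs = 2, matching y values: 5, 18 (2 points).
  x = 2: rhs = 0, matching y values: 0 (1 points).
  x = 3: rhs = 10, matching y values: none (0 points).
  x = 4: rhs = 15, matching y values: none (0 points).
  x = 5: rhs = 21, matching y values: none (0 points).
  x = 6: rhs = 11, matching y values: none (0 points).
  x = 7: rhs = 14, matching y values: none (0 points).
  x = 8: rhs = 13, matching y values: 6, 17 (2 points).
  x = 9: rhs = 14, matching y values: none (0 points).
  x = 10: rhs = 0, matching y values: 0 (1 points).
  x = 11: rhs = 0, matching y values: 0 (1 points).
  x = 12: rhs = 20, matching y values: none (0 points).
  x = 13: rhs = 20, matching y values: none (0 points).
  x = 14: rhs = 6, matching y values: 11, 12 (2 points).
  x = 15: rhs = 7, matching y values: none (0 points).
  x = 16: rhs = 6, matching y values: 11, 12 (2 points).
  x = 17: rhs = 9, matching y values: 3, 20 (2 points).
  x = 18: rhs = 22, matching y values: none (0 points).
  x = 19: rhs = 5, matching y values: none (0 points).
  x = 20: rhs = 10, matching y values: none (0 points).
  x = 21: rhs = 20, matching y values: none (0 points).
  x = 22: rhs = 18, matching y values: 8, 15 (2 points).
Total affine count: 15.
Full point count |E(F_23)| = 15 + 1 = 16.
Hasse bound: |16 − (23+1)| = |-8| = 8 ≤ 2√23 ≈ 9.5917 ✓.


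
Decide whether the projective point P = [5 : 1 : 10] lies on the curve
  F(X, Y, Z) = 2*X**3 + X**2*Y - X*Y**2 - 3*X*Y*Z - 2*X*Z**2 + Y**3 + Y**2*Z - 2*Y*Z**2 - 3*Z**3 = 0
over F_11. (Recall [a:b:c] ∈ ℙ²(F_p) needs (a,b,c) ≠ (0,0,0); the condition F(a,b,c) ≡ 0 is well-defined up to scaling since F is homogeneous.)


F(5,1,10) ≡ 1 (mod 11); P is NOT on the curve.

Evaluate F(5, 1, 10) term-by-term (mod 11).
  2*X**3 ↦ 2·125·1·1 = 250
  X**2*Y ↦ 1·25·1·1 = 25
  -X*Y**2 ↦ -1·5·1·1 = -5
  -3*X*Y*Z ↦ -3·5·1·10 = -150
  -2*X*Z**2 ↦ -2·5·1·100 = -1000
  Y**3 ↦ 1·1·1·1 = 1
  Y**2*Z ↦ 1·1·1·10 = 10
  -2*Y*Z**2 ↦ -2·1·1·100 = -200
  -3*Z**3 ↦ -3·1·1·1000 = -3000
Sum: F(5, 1, 10) = (250) + (25) + (-5) + (-150) + (-1000) + (1) + (10) + (-200) + (-3000) = -4069.
Reducing mod 11: -4069 ≡ 1 (mod 11).
Since F(a, b, c) ≡ 1 ≠ 0 (mod 11), P does NOT lie on the curve.


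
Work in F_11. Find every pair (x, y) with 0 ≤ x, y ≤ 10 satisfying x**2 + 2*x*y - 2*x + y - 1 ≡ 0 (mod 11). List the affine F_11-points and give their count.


Affine F_11-points: {(0, 1), (1, 8), (2, 9), (3, 6), (4, 9), (6, 5), (7, 8), (8, 5), (9, 6), (10, 2)}; count = 10.

For each of the 121 pairs (x, y) ∈ F_11², evaluate f(x, y) mod 11. Record the zeros.
  x = 0: [0↦10, 1↦0, 2↦1, 3↦2, 4↦3, 5↦4, 6↦5, 7↦6, 8↦7, 9↦8, 10↦9]  zeros at y ∈ {1}
  x = 1: [0↦9, 1↦1, 2↦4, 3↦7, 4↦10, 5↦2, 6↦5, 7↦8, 8↦0, 9↦3, 10↦6]  zeros at y ∈ {8}
  x = 2: [0↦10, 1↦4, 2↦9, 3↦3, 4↦8, 5↦2, 6↦7, 7↦1, 8↦6, 9↦0, 10↦5]  zeros at y ∈ {9}
  x = 3: [0↦2, 1↦9, 2↦5, 3↦1, 4↦8, 5↦4, 6↦0, 7↦7, 8↦3, 9↦10, 10↦6]  zeros at y ∈ {6}
  x = 4: [0↦7, 1↦5, 2↦3, 3↦1, 4↦10, 5↦8, 6↦6, 7↦4, 8↦2, 9↦0, 10↦9]  zeros at y ∈ {9}
  x = 5: [0↦3, 1↦3, 2↦3, 3↦3, 4↦3, 5↦3, 6↦3, 7↦3, 8↦3, 9↦3, 10↦3]  zeros at y ∈ ∅
  x = 6: [0↦1, 1↦3, 2↦5, 3↦7, 4↦9, 5↦0, 6↦2, 7↦4, 8↦6, 9↦8, 10↦10]  zeros at y ∈ {5}
  x = 7: [0↦1, 1↦5, 2↦9, 3↦2, 4↦6, 5↦10, 6↦3, 7↦7, 8↦0, 9↦4, 10↦8]  zeros at y ∈ {8}
  x = 8: [0↦3, 1↦9, 2↦4, 3↦10, 4↦5, 5↦0, 6↦6, 7↦1, 8↦7, 9↦2, 10↦8]  zeros at y ∈ {5}
  x = 9: [0↦7, 1↦4, 2↦1, 3↦9, 4↦6, 5↦3, 6↦0, 7↦8, 8↦5, 9↦2, 10↦10]  zeros at y ∈ {6}
  x = 10: [0↦2, 1↦1, 2↦0, 3↦10, 4↦9, 5↦8, 6↦7, 7↦6, 8↦5, 9↦4, 10↦3]  zeros at y ∈ {2}
Collecting zeros: affine points = {(0, 1), (1, 8), (2, 9), (3, 6), (4, 9), (6, 5), (7, 8), (8, 5), (9, 6), (10, 2)}.
Total count |C(F_11)_aff| = 10.


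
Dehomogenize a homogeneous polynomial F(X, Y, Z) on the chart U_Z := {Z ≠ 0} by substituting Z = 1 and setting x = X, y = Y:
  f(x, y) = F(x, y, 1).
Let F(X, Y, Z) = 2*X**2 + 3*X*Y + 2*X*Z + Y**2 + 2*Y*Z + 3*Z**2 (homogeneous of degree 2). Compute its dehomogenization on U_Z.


f(x, y) = 2*x**2 + 3*x*y + 2*x + y**2 + 2*y + 3

On U_Z we set Z = 1. Each monomial c·X^i·Y^j·Z^k in F becomes c·x^i·y^j·1^k = c·x^i·y^j.
Substituting Z = 1: F(X, Y, 1) = 2*x**2 + 3*x*y + 2*x + y**2 + 2*y + 3.
Note: deg(f) ≤ deg(F) = 2; strict inequality happens when F is divisible by Z (lost terms).


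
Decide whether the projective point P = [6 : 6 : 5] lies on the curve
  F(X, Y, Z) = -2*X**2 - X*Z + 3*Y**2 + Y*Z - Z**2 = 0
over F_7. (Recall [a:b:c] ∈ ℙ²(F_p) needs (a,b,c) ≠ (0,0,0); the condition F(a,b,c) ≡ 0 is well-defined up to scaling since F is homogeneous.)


F(6,6,5) ≡ 4 (mod 7); P is NOT on the curve.

Evaluate F(6, 6, 5) term-by-term (mod 7).
  -2*X**2 ↦ -2·36·1·1 = -72
  -X*Z ↦ -1·6·1·5 = -30
  3*Y**2 ↦ 3·1·36·1 = 108
  Y*Z ↦ 1·1·6·5 = 30
  -Z**2 ↦ -1·1·1·25 = -25
Sum: F(6, 6, 5) = (-72) + (-30) + (108) + (30) + (-25) = 11.
Reducing mod 7: 11 ≡ 4 (mod 7).
Since F(a, b, c) ≡ 4 ≠ 0 (mod 7), P does NOT lie on the curve.


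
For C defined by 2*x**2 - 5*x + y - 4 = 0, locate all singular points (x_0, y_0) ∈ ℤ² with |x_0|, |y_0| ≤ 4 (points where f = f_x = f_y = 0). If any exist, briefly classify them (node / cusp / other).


No singular points in the scanned grid; C is smooth there.

Compute partial derivatives:
  f_x = 4*x - 5.
  f_y = 1.
f_y = 1 is a nonzero constant, so f_y never vanishes: no point (x, y) can satisfy f = f_x = f_y = 0. In particular no (x, y) ∈ {−4, ..., 4}² is singular; the curve is smooth.


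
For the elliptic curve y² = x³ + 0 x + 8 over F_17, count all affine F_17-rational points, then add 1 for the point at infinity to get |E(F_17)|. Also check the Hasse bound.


Affine points = {(0, 5), (0, 12), (1, 3), (1, 14), (2, 4), (2, 13), (3, 1), (3, 16), (4, 2), (4, 15), (11, 8), (11, 9), (12, 6), (12, 11), (14, 7), (14, 10), (15, 0)}; affine count = 17; |E(F_17)| = 18.

Discriminant check: Δ ∝ 4a³ + 27b² = 4·0³ + 27·8² = 4·0 + 27·64 ≡ 11 (mod 17). Nonzero ⇒ E is nonsingular.
For each x ∈ F_17, compute rhs = x³ + 0·x + 8 mod 17, then count y ∈ F_17 with y² ≡ rhs.
  x = 0: rhs = 8, matching y values: 5, 12 (2 points).
  x = 1: rhs = 9, matching y values: 3, 14 (2 points).
  x = 2: rhs = 16, matching y values: 4, 13 (2 points).
  x = 3: rhs = 1, matching y values: 1, 16 (2 points).
  x = 4: rhs = 4, matching y values: 2, 15 (2 points).
  x = 5: rhs = 14, matching y values: none (0 points).
  x = 6: rhs = 3, matching y values: none (0 points).
  x = 7: rhs = 11, matching y values: none (0 points).
  x = 8: rhs = 10, matching y values: none (0 points).
  x = 9: rhs = 6, matching y values: none (0 points).
  x = 10: rhs = 5, matching y values: none (0 points).
  x = 11: rhs = 13, matching y values: 8, 9 (2 points).
  x = 12: rhs = 2, matching y values: 6, 11 (2 points).
  x = 13: rhs = 12, matching y values: none (0 points).
  x = 14: rhs = 15, matching y values: 7, 10 (2 points).
  x = 15: rhs = 0, matching y values: 0 (1 points).
  x = 16: rhs = 7, matching y values: none (0 points).
Total affine count: 17.
Full point count |E(F_17)| = 17 + 1 = 18.
Hasse bound: |18 − (17+1)| = |0| = 0 ≤ 2√17 ≈ 8.2462 ✓.


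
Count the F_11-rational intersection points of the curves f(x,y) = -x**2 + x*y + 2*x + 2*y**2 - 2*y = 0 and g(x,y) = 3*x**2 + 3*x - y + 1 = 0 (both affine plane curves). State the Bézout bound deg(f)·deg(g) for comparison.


Common zeros: {(0, 1), (3, 4)}; count = 2; Bézout bound = 4.

deg(f) = 2, deg(g) = 2, so Bézout bound = 4.
Scan x ∈ F_11. For each x, list the y ∈ F_11 with f(x, y) ≡ 0 and those with g(x, y) ≡ 0 (mod 11); the common zeros in that column are the intersection.
  x = 0: f ≡ 0 at y ∈ {0, 1}; g ≡ 0 at y ∈ {1}; common: {1}.
  x = 1: f ≡ 0 at y ∈ {8, 9}; g ≡ 0 at y ∈ {7}; common: ∅.
  x = 2: f ≡ 0 at y ∈ {0}; g ≡ 0 at y ∈ {8}; common: ∅.
  x = 3: f ≡ 0 at y ∈ {1, 4}; g ≡ 0 at y ∈ {4}; common: {4}.
  x = 4: f ≡ 0 at y ∈ ∅; g ≡ 0 at y ∈ {6}; common: ∅.
  x = 5: f ≡ 0 at y ∈ ∅; g ≡ 0 at y ∈ {3}; common: ∅.
  x = 6: f ≡ 0 at y ∈ ∅; g ≡ 0 at y ∈ {6}; common: ∅.
  x = 7: f ≡ 0 at y ∈ ∅; g ≡ 0 at y ∈ {4}; common: ∅.
  x = 8: f ≡ 0 at y ∈ ∅; g ≡ 0 at y ∈ {8}; common: ∅.
  x = 9: f ≡ 0 at y ∈ {5, 8}; g ≡ 0 at y ∈ {7}; common: ∅.
  x = 10: f ≡ 0 at y ∈ {9}; g ≡ 0 at y ∈ {1}; common: ∅.
Collecting: common zeros = {(0, 1), (3, 4)}, so the count is 2.
Comparison with the Bézout bound: 2 ≤ 4 = deg(f)·deg(g), as expected for curves with no common component (the affine F_11-count falls short of the bound because intersections may lie at infinity, over extension fields, or carry multiplicity).


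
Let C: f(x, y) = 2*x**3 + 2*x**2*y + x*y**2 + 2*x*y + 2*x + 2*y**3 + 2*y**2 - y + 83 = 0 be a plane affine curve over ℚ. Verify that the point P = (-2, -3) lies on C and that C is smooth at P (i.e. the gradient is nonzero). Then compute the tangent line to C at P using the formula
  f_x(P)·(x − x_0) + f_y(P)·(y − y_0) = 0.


Tangent line at P: 53*x + 57*y + 277 = 0.

Step 1: f(-2, -3) = 0, so P lies on C.
Step 2: partial derivatives
  f_x(x, y) = 6*x**2 + 4*x*y + y**2 + 2*y + 2, f_y(x, y) = 2*x**2 + 2*x*y + 2*x + 6*y**2 + 4*y - 1.
  f_x(P) = 53, f_y(P) = 57 (gradient nonzero, so P is smooth).
Step 3: tangent line at P: 53·(x − -2) + 57·(y − -3) = 0.
Expanding: 53*x + 57*y + 277 = 0.


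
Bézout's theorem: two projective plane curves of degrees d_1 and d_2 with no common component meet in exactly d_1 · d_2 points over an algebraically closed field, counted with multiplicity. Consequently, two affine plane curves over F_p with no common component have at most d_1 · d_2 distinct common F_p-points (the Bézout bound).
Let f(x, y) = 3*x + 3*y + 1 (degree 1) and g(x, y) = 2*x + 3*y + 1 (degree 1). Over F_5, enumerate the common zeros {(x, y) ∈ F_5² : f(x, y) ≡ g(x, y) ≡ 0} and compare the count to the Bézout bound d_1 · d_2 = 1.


Common zeros: {(0, 3)}; count = 1; Bézout bound = 1.

deg(f) = 1, deg(g) = 1, so Bézout bound = 1.
Scan x ∈ F_5. For each x, list the y ∈ F_5 with f(x, y) ≡ 0 and those with g(x, y) ≡ 0 (mod 5); the common zeros in that column are the intersection.
  x = 0: f ≡ 0 at y ∈ {3}; g ≡ 0 at y ∈ {3}; common: {3}.
  x = 1: f ≡ 0 at y ∈ {2}; g ≡ 0 at y ∈ {4}; common: ∅.
  x = 2: f ≡ 0 at y ∈ {1}; g ≡ 0 at y ∈ {0}; common: ∅.
  x = 3: f ≡ 0 at y ∈ {0}; g ≡ 0 at y ∈ {1}; common: ∅.
  x = 4: f ≡ 0 at y ∈ {4}; g ≡ 0 at y ∈ {2}; common: ∅.
Collecting: common zeros = {(0, 3)}, so the count is 1.
Comparison with the Bézout bound: 1 ≤ 1 = deg(f)·deg(g), as expected for curves with no common component (the bound is attained).


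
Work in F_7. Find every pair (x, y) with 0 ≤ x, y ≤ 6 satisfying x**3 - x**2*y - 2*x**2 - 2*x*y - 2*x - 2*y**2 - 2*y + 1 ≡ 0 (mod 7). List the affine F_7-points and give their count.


Affine F_7-points: {(1, 3), (1, 5), (4, 2), (4, 6), (5, 3), (6, 0), (6, 3)}; count = 7.

For each of the 49 pairs (x, y) ∈ F_7², evaluate f(x, y) mod 7. Record the zeros.
  x = 0: [0↦1, 1↦4, 2↦3, 3↦5, 4↦3, 5↦4, 6↦1]  zeros at y ∈ ∅
  x = 1: [0↦5, 1↦5, 2↦1, 3↦0, 4↦2, 5↦0, 6↦1]  zeros at y ∈ {3, 5}
  x = 2: [0↦4, 1↦6, 2↦4, 3↦5, 4↦2, 5↦2, 6↦5]  zeros at y ∈ ∅
  x = 3: [0↦4, 1↦6, 2↦4, 3↦5, 4↦2, 5↦2, 6↦5]  zeros at y ∈ ∅
  x = 4: [0↦4, 1↦4, 2↦0, 3↦6, 4↦1, 5↦6, 6↦0]  zeros at y ∈ {2, 6}
  x = 5: [0↦3, 1↦6, 2↦5, 3↦0, 4↦5, 5↦6, 6↦3]  zeros at y ∈ {3}
  x = 6: [0↦0, 1↦4, 2↦4, 3↦0, 4↦6, 5↦1, 6↦6]  zeros at y ∈ {0, 3}
Collecting zeros: affine points = {(1, 3), (1, 5), (4, 2), (4, 6), (5, 3), (6, 0), (6, 3)}.
Total count |C(F_7)_aff| = 7.


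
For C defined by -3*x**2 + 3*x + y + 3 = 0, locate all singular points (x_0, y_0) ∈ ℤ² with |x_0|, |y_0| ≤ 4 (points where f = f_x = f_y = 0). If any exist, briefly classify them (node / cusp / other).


No singular points in the scanned grid; C is smooth there.

Compute partial derivatives:
  f_x = 3 - 6*x.
  f_y = 1.
f_y = 1 is a nonzero constant, so f_y never vanishes: no point (x, y) can satisfy f = f_x = f_y = 0. In particular no (x, y) ∈ {−4, ..., 4}² is singular; the curve is smooth.


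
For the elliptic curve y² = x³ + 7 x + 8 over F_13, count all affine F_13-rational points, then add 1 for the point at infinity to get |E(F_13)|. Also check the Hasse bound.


Affine points = {(1, 4), (1, 9), (2, 2), (2, 11), (3, 2), (3, 11), (4, 3), (4, 10), (5, 5), (5, 8), (7, 6), (7, 7), (8, 2), (8, 11), (10, 5), (10, 8), (11, 5), (11, 8), (12, 0)}; affine count = 19; |E(F_13)| = 20.

Discriminant check: Δ ∝ 4a³ + 27b² = 4·7³ + 27·8² = 4·343 + 27·64 ≡ 6 (mod 13). Nonzero ⇒ E is nonsingular.
For each x ∈ F_13, compute rhs = x³ + 7·x + 8 mod 13, then count y ∈ F_13 with y² ≡ rhs.
  x = 0: rhs = 8, matching y values: none (0 points).
  x = 1: rhs = 3, matching y values: 4, 9 (2 points).
  x = 2: rhs = 4, matching y values: 2, 11 (2 points).
  x = 3: rhs = 4, matching y values: 2, 11 (2 points).
  x = 4: rhs = 9, matching y values: 3, 10 (2 points).
  x = 5: rhs = 12, matching y values: 5, 8 (2 points).
  x = 6: rhs = 6, matching y values: none (0 points).
  x = 7: rhs = 10, matching y values: 6, 7 (2 points).
  x = 8: rhs = 4, matching y values: 2, 11 (2 points).
  x = 9: rhs = 7, matching y values: none (0 points).
  x = 10: rhs = 12, matching y values: 5, 8 (2 points).
  x = 11: rhs = 12, matching y values: 5, 8 (2 points).
  x = 12: rhs = 0, matching y values: 0 (1 points).
Total affine count: 19.
Full point count |E(F_13)| = 19 + 1 = 20.
Hasse bound: |20 − (13+1)| = |6| = 6 ≤ 2√13 ≈ 7.2111 ✓.


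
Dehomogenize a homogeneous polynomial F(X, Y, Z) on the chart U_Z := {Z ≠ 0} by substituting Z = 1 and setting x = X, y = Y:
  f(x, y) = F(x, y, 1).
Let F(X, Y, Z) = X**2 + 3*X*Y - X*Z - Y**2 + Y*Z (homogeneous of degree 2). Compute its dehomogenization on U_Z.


f(x, y) = x**2 + 3*x*y - x - y**2 + y

On U_Z we set Z = 1. Each monomial c·X^i·Y^j·Z^k in F becomes c·x^i·y^j·1^k = c·x^i·y^j.
Substituting Z = 1: F(X, Y, 1) = x**2 + 3*x*y - x - y**2 + y.
Note: deg(f) ≤ deg(F) = 2; strict inequality happens when F is divisible by Z (lost terms).


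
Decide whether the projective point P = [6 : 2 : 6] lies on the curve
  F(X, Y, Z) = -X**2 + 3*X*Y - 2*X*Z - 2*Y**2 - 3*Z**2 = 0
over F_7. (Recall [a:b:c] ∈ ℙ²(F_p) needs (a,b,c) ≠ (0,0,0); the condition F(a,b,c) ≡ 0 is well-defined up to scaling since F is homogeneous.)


F(6,2,6) ≡ 1 (mod 7); P is NOT on the curve.

Evaluate F(6, 2, 6) term-by-term (mod 7).
  -X**2 ↦ -1·36·1·1 = -36
  3*X*Y ↦ 3·6·2·1 = 36
  -2*X*Z ↦ -2·6·1·6 = -72
  -2*Y**2 ↦ -2·1·4·1 = -8
  -3*Z**2 ↦ -3·1·1·36 = -108
Sum: F(6, 2, 6) = (-36) + (36) + (-72) + (-8) + (-108) = -188.
Reducing mod 7: -188 ≡ 1 (mod 7).
Since F(a, b, c) ≡ 1 ≠ 0 (mod 7), P does NOT lie on the curve.


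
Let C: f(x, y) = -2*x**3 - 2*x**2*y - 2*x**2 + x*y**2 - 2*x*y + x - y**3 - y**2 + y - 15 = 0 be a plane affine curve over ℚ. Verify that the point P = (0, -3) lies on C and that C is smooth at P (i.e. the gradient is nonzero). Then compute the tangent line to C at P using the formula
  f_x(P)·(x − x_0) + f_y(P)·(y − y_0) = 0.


Tangent line at P: 16*x - 20*y - 60 = 0.

Step 1: f(0, -3) = 0, so P lies on C.
Step 2: partial derivatives
  f_x(x, y) = -6*x**2 - 4*x*y - 4*x + y**2 - 2*y + 1, f_y(x, y) = -2*x**2 + 2*x*y - 2*x - 3*y**2 - 2*y + 1.
  f_x(P) = 16, f_y(P) = -20 (gradient nonzero, so P is smooth).
Step 3: tangent line at P: 16·(x − 0) + -20·(y − -3) = 0.
Expanding: 16*x - 20*y - 60 = 0.


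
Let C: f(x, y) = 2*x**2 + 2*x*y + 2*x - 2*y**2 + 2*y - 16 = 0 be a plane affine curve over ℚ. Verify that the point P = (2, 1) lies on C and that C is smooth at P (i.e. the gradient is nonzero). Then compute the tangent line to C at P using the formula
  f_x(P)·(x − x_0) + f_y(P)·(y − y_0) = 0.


Tangent line at P: 12*x + 2*y - 26 = 0.

Step 1: f(2, 1) = 0, so P lies on C.
Step 2: partial derivatives
  f_x(x, y) = 4*x + 2*y + 2, f_y(x, y) = 2*x - 4*y + 2.
  f_x(P) = 12, f_y(P) = 2 (gradient nonzero, so P is smooth).
Step 3: tangent line at P: 12·(x − 2) + 2·(y − 1) = 0.
Expanding: 12*x + 2*y - 26 = 0.


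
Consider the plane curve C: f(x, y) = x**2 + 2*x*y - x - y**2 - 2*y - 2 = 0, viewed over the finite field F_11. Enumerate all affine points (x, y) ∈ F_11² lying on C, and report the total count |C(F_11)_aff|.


Affine F_11-points: {(1, 3), (1, 8), (2, 0), (2, 2), (5, 3), (5, 5), (6, 2), (6, 8), (8, 5), (8, 9), (10, 0), (10, 7)}; count = 12.

For each of the 121 pairs (x, y) ∈ F_11², evaluate f(x, y) mod 11. Record the zeros.
  x = 0: [0↦9, 1↦6, 2↦1, 3↦5, 4↦7, 5↦7, 6↦5, 7↦1, 8↦6, 9↦9, 10↦10]  zeros at y ∈ ∅
  x = 1: [0↦9, 1↦8, 2↦5, 3↦0, 4↦4, 5↦6, 6↦6, 7↦4, 8↦0, 9↦5, 10↦8]  zeros at y ∈ {3, 8}
  x = 2: [0↦0, 1↦1, 2↦0, 3↦8, 4↦3, 5↦7, 6↦9, 7↦9, 8↦7, 9↦3, 10↦8]  zeros at y ∈ {0, 2}
  x = 3: [0↦4, 1↦7, 2↦8, 3↦7, 4↦4, 5↦10, 6↦3, 7↦5, 8↦5, 9↦3, 10↦10]  zeros at y ∈ ∅
  x = 4: [0↦10, 1↦4, 2↦7, 3↦8, 4↦7, 5↦4, 6↦10, 7↦3, 8↦5, 9↦5, 10↦3]  zeros at y ∈ ∅
  x = 5: [0↦7, 1↦3, 2↦8, 3↦0, 4↦1, 5↦0, 6↦8, 7↦3, 8↦7, 9↦9, 10↦9]  zeros at y ∈ {3, 5}
  x = 6: [0↦6, 1↦4, 2↦0, 3↦5, 4↦8, 5↦9, 6↦8, 7↦5, 8↦0, 9↦4, 10↦6]  zeros at y ∈ {2, 8}
  x = 7: [0↦7, 1↦7, 2↦5, 3↦1, 4↦6, 5↦9, 6↦10, 7↦9, 8↦6, 9↦1, 10↦5]  zeros at y ∈ ∅
  x = 8: [0↦10, 1↦1, 2↦1, 3↦10, 4↦6, 5↦0, 6↦3, 7↦4, 8↦3, 9↦0, 10↦6]  zeros at y ∈ {5, 9}
  x = 9: [0↦4, 1↦8, 2↦10, 3↦10, 4↦8, 5↦4, 6↦9, 7↦1, 8↦2, 9↦1, 10↦9]  zeros at y ∈ ∅
  x = 10: [0↦0, 1↦6, 2↦10, 3↦1, 4↦1, 5↦10, 6↦6, 7↦0, 8↦3, 9↦4, 10↦3]  zeros at y ∈ {0, 7}
Collecting zeros: affine points = {(1, 3), (1, 8), (2, 0), (2, 2), (5, 3), (5, 5), (6, 2), (6, 8), (8, 5), (8, 9), (10, 0), (10, 7)}.
Total count |C(F_11)_aff| = 12.


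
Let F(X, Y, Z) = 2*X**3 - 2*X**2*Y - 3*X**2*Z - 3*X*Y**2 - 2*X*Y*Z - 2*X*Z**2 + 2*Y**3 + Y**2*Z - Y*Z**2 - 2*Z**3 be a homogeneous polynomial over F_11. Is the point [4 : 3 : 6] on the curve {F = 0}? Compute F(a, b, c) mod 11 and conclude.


F(4,3,6) ≡ 4 (mod 11); P is NOT on the curve.

Evaluate F(4, 3, 6) term-by-term (mod 11).
  2*X**3 ↦ 2·64·1·1 = 128
  -2*X**2*Y ↦ -2·16·3·1 = -96
  -3*X**2*Z ↦ -3·16·1·6 = -288
  -3*X*Y**2 ↦ -3·4·9·1 = -108
  -2*X*Y*Z ↦ -2·4·3·6 = -144
  -2*X*Z**2 ↦ -2·4·1·36 = -288
  2*Y**3 ↦ 2·1·27·1 = 54
  Y**2*Z ↦ 1·1·9·6 = 54
  -Y*Z**2 ↦ -1·1·3·36 = -108
  -2*Z**3 ↦ -2·1·1·216 = -432
Sum: F(4, 3, 6) = (128) + (-96) + (-288) + (-108) + (-144) + (-288) + (54) + (54) + (-108) + (-432) = -1228.
Reducing mod 11: -1228 ≡ 4 (mod 11).
Since F(a, b, c) ≡ 4 ≠ 0 (mod 11), P does NOT lie on the curve.


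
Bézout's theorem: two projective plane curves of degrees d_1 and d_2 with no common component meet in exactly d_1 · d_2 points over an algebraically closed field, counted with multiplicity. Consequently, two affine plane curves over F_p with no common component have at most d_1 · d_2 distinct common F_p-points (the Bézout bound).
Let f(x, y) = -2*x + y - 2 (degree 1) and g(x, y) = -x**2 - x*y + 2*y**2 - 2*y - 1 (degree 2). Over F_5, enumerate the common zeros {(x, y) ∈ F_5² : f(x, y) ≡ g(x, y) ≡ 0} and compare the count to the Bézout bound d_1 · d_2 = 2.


Common zeros: ∅; count = 0; Bézout bound = 2.

deg(f) = 1, deg(g) = 2, so Bézout bound = 2.
Scan x ∈ F_5. For each x, list the y ∈ F_5 with f(x, y) ≡ 0 and those with g(x, y) ≡ 0 (mod 5); the common zeros in that column are the intersection.
  x = 0: f ≡ 0 at y ∈ {2}; g ≡ 0 at y ∈ ∅; common: ∅.
  x = 1: f ≡ 0 at y ∈ {4}; g ≡ 0 at y ∈ {2}; common: ∅.
  x = 2: f ≡ 0 at y ∈ {1}; g ≡ 0 at y ∈ {0, 2}; common: ∅.
  x = 3: f ≡ 0 at y ∈ {3}; g ≡ 0 at y ∈ {0}; common: ∅.
  x = 4: f ≡ 0 at y ∈ {0}; g ≡ 0 at y ∈ ∅; common: ∅.
Collecting: common zeros = ∅, so the count is 0.
Comparison with the Bézout bound: 0 ≤ 2 = deg(f)·deg(g), as expected for curves with no common component (the affine F_5-count falls short of the bound because intersections may lie at infinity, over extension fields, or carry multiplicity).


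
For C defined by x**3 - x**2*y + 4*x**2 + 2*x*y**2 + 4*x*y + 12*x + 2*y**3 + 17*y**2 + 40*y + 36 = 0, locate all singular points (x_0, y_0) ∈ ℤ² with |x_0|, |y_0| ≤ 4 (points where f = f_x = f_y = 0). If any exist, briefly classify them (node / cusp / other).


Singular points: {(-2, -2)}; classification: cusp.

Compute partial derivatives:
  f_x = 3*x**2 - 2*x*y + 8*x + 2*y**2 + 4*y + 12.
  f_y = -x**2 + 4*x*y + 4*x + 6*y**2 + 34*y + 40.
Scan x_0 ∈ {−4, ..., 4}. For each x_0, f_y(x_0, y) is a polynomial in y; find its integer roots y ∈ {−4, ..., 4}, then test f_x and f at those candidates.
  x = -4: f_y(-4, y) = 6*y**2 + 18*y + 8; no integer root y with |y| ≤ 4.
  x = -3: f_y(-3, y) = 6*y**2 + 22*y + 19; no integer root y with |y| ≤ 4.
  x = -2: f_y(-2, y) = 6*y**2 + 26*y + 28; vanishes at y ∈ {-2}. (-2, -2): f_x = 0, f = 0 — SINGULAR.
  x = -1: f_y(-1, y) = 6*y**2 + 30*y + 35; no integer root y with |y| ≤ 4.
  x = 0: f_y(0, y) = 6*y**2 + 34*y + 40; vanishes at y ∈ {-4}. (0, -4): f_x = 28 ≠ 0.
  x = 1: f_y(1, y) = 6*y**2 + 38*y + 43; no integer root y with |y| ≤ 4.
  x = 2: f_y(2, y) = 6*y**2 + 42*y + 44; no integer root y with |y| ≤ 4.
  x = 3: f_y(3, y) = 6*y**2 + 46*y + 43; no integer root y with |y| ≤ 4.
  x = 4: f_y(4, y) = 6*y**2 + 50*y + 40; no integer root y with |y| ≤ 4.
Only singular point on the grid: (-2, -2).
Classify: substitute x = -2 + u, y = -2 + v and expand: f = u**3 - u**2*v + 2*u*v**2 + 2*v**3 + v**2.
No constant or linear terms (consistent with a singular point). Quadratic part: v**2. Cubic part: u**3 - u**2*v + 2*u*v**2 + 2*v**3.
The quadratic part v**2 is a perfect square, so there is a single (double) tangent line v = 0, i.e. y = -2. Restricting the cubic part to that line (v = 0) leaves u**3 ≠ 0, so f is not divisible by v and the branch is v² ≈ -u**3 to lowest order — this is a cusp.
Classification: cusp.


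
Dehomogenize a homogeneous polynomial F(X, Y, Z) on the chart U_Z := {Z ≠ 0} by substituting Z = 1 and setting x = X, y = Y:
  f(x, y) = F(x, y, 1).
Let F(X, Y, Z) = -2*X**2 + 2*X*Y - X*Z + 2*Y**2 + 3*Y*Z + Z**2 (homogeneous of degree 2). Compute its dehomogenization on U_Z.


f(x, y) = -2*x**2 + 2*x*y - x + 2*y**2 + 3*y + 1

On U_Z we set Z = 1. Each monomial c·X^i·Y^j·Z^k in F becomes c·x^i·y^j·1^k = c·x^i·y^j.
Substituting Z = 1: F(X, Y, 1) = -2*x**2 + 2*x*y - x + 2*y**2 + 3*y + 1.
Note: deg(f) ≤ deg(F) = 2; strict inequality happens when F is divisible by Z (lost terms).


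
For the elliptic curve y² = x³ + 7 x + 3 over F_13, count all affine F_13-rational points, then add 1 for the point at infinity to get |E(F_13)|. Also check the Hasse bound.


Affine points = {(0, 4), (0, 9), (2, 5), (2, 8), (3, 5), (3, 8), (4, 2), (4, 11), (6, 1), (6, 12), (8, 5), (8, 8)}; affine count = 12; |E(F_13)| = 13.

Discriminant check: Δ ∝ 4a³ + 27b² = 4·7³ + 27·3² = 4·343 + 27·9 ≡ 3 (mod 13). Nonzero ⇒ E is nonsingular.
For each x ∈ F_13, compute rhs = x³ + 7·x + 3 mod 13, then count y ∈ F_13 with y² ≡ rhs.
  x = 0: rhs = 3, matching y values: 4, 9 (2 points).
  x = 1: rhs = 11, matching y values: none (0 points).
  x = 2: rhs = 12, matching y values: 5, 8 (2 points).
  x = 3: rhs = 12, matching y values: 5, 8 (2 points).
  x = 4: rhs = 4, matching y values: 2, 11 (2 points).
  x = 5: rhs = 7, matching y values: none (0 points).
  x = 6: rhs = 1, matching y values: 1, 12 (2 points).
  x = 7: rhs = 5, matching y values: none (0 points).
  x = 8: rhs = 12, matching y values: 5, 8 (2 points).
  x = 9: rhs = 2, matching y values: none (0 points).
  x = 10: rhs = 7, matching y values: none (0 points).
  x = 11: rhs = 7, matching y values: none (0 points).
  x = 12: rhs = 8, matching y values: none (0 points).
Total affine count: 12.
Full point count |E(F_13)| = 12 + 1 = 13.
Hasse bound: |13 − (13+1)| = |-1| = 1 ≤ 2√13 ≈ 7.2111 ✓.


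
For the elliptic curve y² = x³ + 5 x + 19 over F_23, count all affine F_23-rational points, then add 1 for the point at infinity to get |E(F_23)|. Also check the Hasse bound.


Affine points = {(1, 5), (1, 18), (5, 10), (5, 13), (6, 9), (6, 14), (7, 11), (7, 12), (11, 5), (11, 18), (12, 6), (12, 17), (13, 2), (13, 21), (14, 2), (14, 21), (16, 3), (16, 20), (17, 7), (17, 16), (19, 2), (19, 21), (20, 0), (21, 1), (21, 22), (22, 6), (22, 17)}; affine count = 27; |E(F_23)| = 28.

Discriminant check: Δ ∝ 4a³ + 27b² = 4·5³ + 27·19² = 4·125 + 27·361 ≡ 12 (mod 23). Nonzero ⇒ E is nonsingular.
For each x ∈ F_23, compute rhs = x³ + 5·x + 19 mod 23, then count y ∈ F_23 with y² ≡ rhs.
  x = 0: rhs = 19, matching y values: none (0 points).
  x = 1: rhs = 2, matching y values: 5, 18 (2 points).
  x = 2: rhs = 14, matching y values: none (0 points).
  x = 3: rhs = 15, matching y values: none (0 points).
  x = 4: rhs = 11, matching y values: none (0 points).
  x = 5: rhs = 8, matching y values: 10, 13 (2 points).
  x = 6: rhs = 12, matching y values: 9, 14 (2 points).
  x = 7: rhs = 6, matching y values: 11, 12 (2 points).
  x = 8: rhs = 19, matching y values: none (0 points).
  x = 9: rhs = 11, matching y values: none (0 points).
  x = 10: rhs = 11, matching y values: none (0 points).
  x = 11: rhs = 2, matching y values: 5, 18 (2 points).
  x = 12: rhs = 13, matching y values: 6, 17 (2 points).
  x = 13: rhs = 4, matching y values: 2, 21 (2 points).
  x = 14: rhs = 4, matching y values: 2, 21 (2 points).
  x = 15: rhs = 19, matching y values: none (0 points).
  x = 16: rhs = 9, matching y values: 3, 20 (2 points).
  x = 17: rhs = 3, matching y values: 7, 16 (2 points).
  x = 18: rhs = 7, matching y values: none (0 points).
  x = 19: rhs = 4, matching y values: 2, 21 (2 points).
  x = 20: rhs = 0, matching y values: 0 (1 points).
  x = 21: rhs = 1, matching y values: 1, 22 (2 points).
  x = 22: rhs = 13, matching y values: 6, 17 (2 points).
Total affine count: 27.
Full point count |E(F_23)| = 27 + 1 = 28.
Hasse bound: |28 − (23+1)| = |4| = 4 ≤ 2√23 ≈ 9.5917 ✓.


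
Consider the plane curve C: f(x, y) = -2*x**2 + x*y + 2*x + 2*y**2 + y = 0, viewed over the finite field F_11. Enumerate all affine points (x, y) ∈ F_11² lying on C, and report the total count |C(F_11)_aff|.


Affine F_11-points: {(0, 0), (0, 5), (1, 0), (1, 10), (5, 9), (5, 10), (6, 4), (6, 9), (8, 4), (8, 8), (9, 1), (9, 5)}; count = 12.

For each of the 121 pairs (x, y) ∈ F_11², evaluate f(x, y) mod 11. Record the zeros.
  x = 0: [0↦0, 1↦3, 2↦10, 3↦10, 4↦3, 5↦0, 6↦1, 7↦6, 8↦4, 9↦6, 10↦1]  zeros at y ∈ {0, 5}
  x = 1: [0↦0, 1↦4, 2↦1, 3↦2, 4↦7, 5↦5, 6↦7, 7↦2, 8↦1, 9↦4, 10↦0]  zeros at y ∈ {0, 10}
  x = 2: [0↦7, 1↦1, 2↦10, 3↦1, 4↦7, 5↦6, 6↦9, 7↦5, 8↦5, 9↦9, 10↦6]  zeros at y ∈ ∅
  x = 3: [0↦10, 1↦5, 2↦4, 3↦7, 4↦3, 5↦3, 6↦7, 7↦4, 8↦5, 9↦10, 10↦8]  zeros at y ∈ ∅
  x = 4: [0↦9, 1↦5, 2↦5, 3↦9, 4↦6, 5↦7, 6↦1, 7↦10, 8↦1, 9↦7, 10↦6]  zeros at y ∈ ∅
  x = 5: [0↦4, 1↦1, 2↦2, 3↦7, 4↦5, 5↦7, 6↦2, 7↦1, 8↦4, 9↦0, 10↦0]  zeros at y ∈ {9, 10}
  x = 6: [0↦6, 1↦4, 2↦6, 3↦1, 4↦0, 5↦3, 6↦10, 7↦10, 8↦3, 9↦0, 10↦1]  zeros at y ∈ {4, 9}
  x = 7: [0↦4, 1↦3, 2↦6, 3↦2, 4↦2, 5↦6, 6↦3, 7↦4, 8↦9, 9↦7, 10↦9]  zeros at y ∈ ∅
  x = 8: [0↦9, 1↦9, 2↦2, 3↦10, 4↦0, 5↦5, 6↦3, 7↦5, 8↦0, 9↦10, 10↦2]  zeros at y ∈ {4, 8}
  x = 9: [0↦10, 1↦0, 2↦5, 3↦3, 4↦5, 5↦0, 6↦10, 7↦2, 8↦9, 9↦9, 10↦2]  zeros at y ∈ {1, 5}
  x = 10: [0↦7, 1↦9, 2↦4, 3↦3, 4↦6, 5↦2, 6↦2, 7↦6, 8↦3, 9↦4, 10↦9]  zeros at y ∈ ∅
Collecting zeros: affine points = {(0, 0), (0, 5), (1, 0), (1, 10), (5, 9), (5, 10), (6, 4), (6, 9), (8, 4), (8, 8), (9, 1), (9, 5)}.
Total count |C(F_11)_aff| = 12.


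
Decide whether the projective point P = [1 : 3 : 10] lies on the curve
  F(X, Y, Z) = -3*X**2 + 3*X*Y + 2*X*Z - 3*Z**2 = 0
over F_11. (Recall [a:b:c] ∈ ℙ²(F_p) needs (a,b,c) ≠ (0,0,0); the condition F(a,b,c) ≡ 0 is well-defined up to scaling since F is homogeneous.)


F(1,3,10) ≡ 1 (mod 11); P is NOT on the curve.

Evaluate F(1, 3, 10) term-by-term (mod 11).
  -3*X**2 ↦ -3·1·1·1 = -3
  3*X*Y ↦ 3·1·3·1 = 9
  2*X*Z ↦ 2·1·1·10 = 20
  -3*Z**2 ↦ -3·1·1·100 = -300
Sum: F(1, 3, 10) = (-3) + (9) + (20) + (-300) = -274.
Reducing mod 11: -274 ≡ 1 (mod 11).
Since F(a, b, c) ≡ 1 ≠ 0 (mod 11), P does NOT lie on the curve.


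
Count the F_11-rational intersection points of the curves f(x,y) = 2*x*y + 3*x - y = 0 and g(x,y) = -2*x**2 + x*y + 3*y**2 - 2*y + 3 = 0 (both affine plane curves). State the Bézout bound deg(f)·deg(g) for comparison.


Common zeros: ∅; count = 0; Bézout bound = 4.

deg(f) = 2, deg(g) = 2, so Bézout bound = 4.
Scan x ∈ F_11. For each x, list the y ∈ F_11 with f(x, y) ≡ 0 and those with g(x, y) ≡ 0 (mod 11); the common zeros in that column are the intersection.
  x = 0: f ≡ 0 at y ∈ {0}; g ≡ 0 at y ∈ {2, 6}; common: ∅.
  x = 1: f ≡ 0 at y ∈ {8}; g ≡ 0 at y ∈ {2}; common: ∅.
  x = 2: f ≡ 0 at y ∈ {9}; g ≡ 0 at y ∈ {3, 8}; common: ∅.
  x = 3: f ≡ 0 at y ∈ {7}; g ≡ 0 at y ∈ {1, 6}; common: ∅.
  x = 4: f ≡ 0 at y ∈ {3}; g ≡ 0 at y ∈ {7}; common: ∅.
  x = 5: f ≡ 0 at y ∈ {2}; g ≡ 0 at y ∈ {3, 7}; common: ∅.
  x = 6: f ≡ 0 at y ∈ ∅; g ≡ 0 at y ∈ ∅; common: ∅.
  x = 7: f ≡ 0 at y ∈ {6}; g ≡ 0 at y ∈ ∅; common: ∅.
  x = 8: f ≡ 0 at y ∈ {5}; g ≡ 0 at y ∈ ∅; common: ∅.
  x = 9: f ≡ 0 at y ∈ {1}; g ≡ 0 at y ∈ ∅; common: ∅.
  x = 10: f ≡ 0 at y ∈ {10}; g ≡ 0 at y ∈ ∅; common: ∅.
Collecting: common zeros = ∅, so the count is 0.
Comparison with the Bézout bound: 0 ≤ 4 = deg(f)·deg(g), as expected for curves with no common component (the affine F_11-count falls short of the bound because intersections may lie at infinity, over extension fields, or carry multiplicity).
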